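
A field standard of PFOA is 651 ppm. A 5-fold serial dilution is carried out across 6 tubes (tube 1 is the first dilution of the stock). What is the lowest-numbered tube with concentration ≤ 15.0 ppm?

Tube n has concentration 651 ppm / 5ⁿ.
Need 5ⁿ ≥ 651 ppm / 15.0 ppm = 43.4, so n ≥ 2.34.
First such tube: n = 3.

tube 3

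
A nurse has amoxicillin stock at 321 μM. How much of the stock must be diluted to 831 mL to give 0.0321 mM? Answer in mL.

0.0321 mM = 32.1 μM.
V₁ = C₂V₂/C₁ = 32.1 × 831 / 321 = 83.1 mL.

83.1 mL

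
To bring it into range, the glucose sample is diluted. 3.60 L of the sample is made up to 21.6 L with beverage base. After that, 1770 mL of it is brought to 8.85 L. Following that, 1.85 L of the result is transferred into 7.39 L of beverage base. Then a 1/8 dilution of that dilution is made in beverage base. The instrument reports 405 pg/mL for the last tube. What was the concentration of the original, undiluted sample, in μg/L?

Overall dilution factor = 6 × 5 × 4.995 × 8 = 1199.
Original = 405 pg/mL × 1199 = 4.85 × 10⁵ pg/mL = 485 μg/L.

485 μg/L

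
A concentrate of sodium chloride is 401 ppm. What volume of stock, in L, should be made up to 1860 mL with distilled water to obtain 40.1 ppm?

V₁ = C₂V₂/C₁ = 40.1 × 1860 / 401 = 186 mL = 0.186 L.

0.186 L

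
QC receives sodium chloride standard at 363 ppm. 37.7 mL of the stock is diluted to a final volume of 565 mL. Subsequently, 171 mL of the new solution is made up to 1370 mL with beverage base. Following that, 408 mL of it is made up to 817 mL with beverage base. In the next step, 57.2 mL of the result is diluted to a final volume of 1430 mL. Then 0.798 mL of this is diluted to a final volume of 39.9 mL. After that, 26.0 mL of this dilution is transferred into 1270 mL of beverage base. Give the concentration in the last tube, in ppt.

24.2 ppt

Overall dilution factor = 14.99 × 8.012 × 2.002 × 25 × 50 × 49.85 = 1.50 × 10⁷.
363 ppm / 1.50 × 10⁷ = 2.42 × 10⁻⁵ ppm = 24.2 ppt.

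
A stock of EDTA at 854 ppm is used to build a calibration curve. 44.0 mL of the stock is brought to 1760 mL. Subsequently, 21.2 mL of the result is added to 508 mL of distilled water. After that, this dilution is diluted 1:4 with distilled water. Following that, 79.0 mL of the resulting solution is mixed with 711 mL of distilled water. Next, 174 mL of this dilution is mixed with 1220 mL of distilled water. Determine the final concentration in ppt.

Overall dilution factor = 40 × 24.96 × 4 × 10 × 8.011 = 3.20 × 10⁵.
854 ppm / 3.20 × 10⁵ = 2.67 × 10⁻³ ppm = 2670 ppt.

2670 ppt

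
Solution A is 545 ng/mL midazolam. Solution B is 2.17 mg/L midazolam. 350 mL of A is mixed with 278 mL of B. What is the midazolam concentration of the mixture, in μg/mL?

1.26 μg/mL

C_B = 2.17 mg/L = 2170 ng/mL.
C_mix = (C_A·V_A + C_B·V_B)/(V_A + V_B) = (545×350 + 2170×278) / 628.0 = 1264 ng/mL = 1.26 μg/mL.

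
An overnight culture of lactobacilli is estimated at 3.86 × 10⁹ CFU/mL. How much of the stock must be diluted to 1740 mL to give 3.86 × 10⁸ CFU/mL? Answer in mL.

V₁ = C₂V₂/C₁ = 3.86 × 10⁸ × 1740 / 3.86 × 10⁹ = 174 mL.

174 mL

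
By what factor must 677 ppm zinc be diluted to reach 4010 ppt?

1.69 × 10⁵

Factor = C₀/C_target = 677 ppm / 4010 ppt = 1.69 × 10⁵.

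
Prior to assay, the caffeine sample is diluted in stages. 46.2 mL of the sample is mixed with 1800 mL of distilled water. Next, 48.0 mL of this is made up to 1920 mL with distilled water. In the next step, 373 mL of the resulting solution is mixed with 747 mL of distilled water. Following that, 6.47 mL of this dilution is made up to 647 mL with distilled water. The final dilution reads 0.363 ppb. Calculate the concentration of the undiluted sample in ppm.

Overall dilution factor = 39.96 × 40 × 3.003 × 100 = 4.80 × 10⁵.
Original = 0.363 ppb × 4.80 × 10⁵ = 1.74 × 10⁵ ppb = 174 ppm.

174 ppm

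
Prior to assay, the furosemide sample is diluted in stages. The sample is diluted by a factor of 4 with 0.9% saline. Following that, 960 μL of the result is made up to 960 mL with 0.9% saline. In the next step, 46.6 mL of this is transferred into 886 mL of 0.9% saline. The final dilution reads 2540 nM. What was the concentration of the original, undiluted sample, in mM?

203 mM

Overall dilution factor = 4 × 1000 × 20.01 = 8.01 × 10⁴.
Original = 2540 nM × 8.01 × 10⁴ = 2.03 × 10⁸ nM = 203 mM.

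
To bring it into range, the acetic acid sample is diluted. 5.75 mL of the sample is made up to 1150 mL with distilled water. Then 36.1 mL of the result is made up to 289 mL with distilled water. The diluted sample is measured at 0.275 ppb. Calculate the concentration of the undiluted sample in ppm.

0.440 ppm

Overall dilution factor = 200 × 8.006 = 1601.
Original = 0.275 ppb × 1601 = 440 ppb = 0.440 ppm.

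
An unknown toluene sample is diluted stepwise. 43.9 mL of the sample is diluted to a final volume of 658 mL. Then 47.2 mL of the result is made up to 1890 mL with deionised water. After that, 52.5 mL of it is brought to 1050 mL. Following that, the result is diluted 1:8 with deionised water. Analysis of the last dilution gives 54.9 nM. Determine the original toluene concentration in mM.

5.27 mM

Overall dilution factor = 14.99 × 40.04 × 20 × 8 = 9.60 × 10⁴.
Original = 54.9 nM × 9.60 × 10⁴ = 5.27 × 10⁶ nM = 5.27 mM.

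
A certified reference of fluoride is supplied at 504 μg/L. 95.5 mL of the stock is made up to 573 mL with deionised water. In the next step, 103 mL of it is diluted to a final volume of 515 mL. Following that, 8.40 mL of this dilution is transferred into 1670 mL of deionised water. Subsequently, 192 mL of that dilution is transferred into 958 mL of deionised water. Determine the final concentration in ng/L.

Overall dilution factor = 6 × 5 × 199.8 × 5.990 = 3.59 × 10⁴.
504 μg/L / 3.59 × 10⁴ = 0.0140 μg/L = 14.0 ng/L.

14.0 ng/L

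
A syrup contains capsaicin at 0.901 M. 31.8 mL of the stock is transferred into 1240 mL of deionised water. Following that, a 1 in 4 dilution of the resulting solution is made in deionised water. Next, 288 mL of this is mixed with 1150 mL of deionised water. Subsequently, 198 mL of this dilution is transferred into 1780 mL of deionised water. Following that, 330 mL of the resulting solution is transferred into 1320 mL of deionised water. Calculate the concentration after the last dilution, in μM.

Overall dilution factor = 39.99 × 4 × 4.993 × 9.990 × 5 = 3.99 × 10⁴.
0.901 M / 3.99 × 10⁴ = 2.26 × 10⁻⁵ M = 22.6 μM.

22.6 μM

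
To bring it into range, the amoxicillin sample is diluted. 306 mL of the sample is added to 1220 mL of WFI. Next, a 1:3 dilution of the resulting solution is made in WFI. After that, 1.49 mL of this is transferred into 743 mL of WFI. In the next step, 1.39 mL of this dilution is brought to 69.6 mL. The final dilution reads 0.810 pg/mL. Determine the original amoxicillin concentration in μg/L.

Overall dilution factor = 4.987 × 3 × 499.7 × 50.07 = 3.74 × 10⁵.
Original = 0.810 pg/mL × 3.74 × 10⁵ = 3.03 × 10⁵ pg/mL = 303 μg/L.

303 μg/L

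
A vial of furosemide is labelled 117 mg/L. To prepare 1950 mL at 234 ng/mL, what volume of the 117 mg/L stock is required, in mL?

3.90 mL

234 ng/mL = 0.234 mg/L.
V₁ = C₂V₂/C₁ = 0.234 × 1950 / 117 = 3.90 mL.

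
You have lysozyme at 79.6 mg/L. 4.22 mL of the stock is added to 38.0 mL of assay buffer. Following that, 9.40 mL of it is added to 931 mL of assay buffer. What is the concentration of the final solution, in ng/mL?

Overall dilution factor = 10.00 × 100.0 = 1001.
79.6 mg/L / 1001 = 0.0795 mg/L = 79.5 ng/mL.

79.5 ng/mL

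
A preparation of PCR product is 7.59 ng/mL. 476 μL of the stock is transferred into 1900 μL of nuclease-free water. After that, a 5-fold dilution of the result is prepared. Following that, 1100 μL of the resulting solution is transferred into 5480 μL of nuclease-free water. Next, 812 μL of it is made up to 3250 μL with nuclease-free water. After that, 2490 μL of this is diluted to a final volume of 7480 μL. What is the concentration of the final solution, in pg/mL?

4.23 pg/mL

Overall dilution factor = 4.992 × 5 × 5.982 × 4.002 × 3.004 = 1795.
7.59 ng/mL / 1795 = 4.23 × 10⁻³ ng/mL = 4.23 pg/mL.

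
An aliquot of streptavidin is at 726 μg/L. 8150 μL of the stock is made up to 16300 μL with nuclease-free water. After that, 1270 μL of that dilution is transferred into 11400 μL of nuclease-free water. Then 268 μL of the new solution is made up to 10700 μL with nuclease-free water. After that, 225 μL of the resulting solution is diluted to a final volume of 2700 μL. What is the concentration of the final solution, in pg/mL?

75.9 pg/mL

Overall dilution factor = 2 × 9.976 × 39.93 × 12 = 9559.
726 μg/L / 9559 = 0.0759 μg/L = 75.9 pg/mL.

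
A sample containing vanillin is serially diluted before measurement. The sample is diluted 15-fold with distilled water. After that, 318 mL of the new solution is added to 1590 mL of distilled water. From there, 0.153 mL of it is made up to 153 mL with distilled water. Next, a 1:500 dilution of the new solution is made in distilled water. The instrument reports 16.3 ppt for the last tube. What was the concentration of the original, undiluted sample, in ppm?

734 ppm

Overall dilution factor = 15 × 6 × 1000 × 500 = 4.50 × 10⁷.
Original = 16.3 ppt × 4.50 × 10⁷ = 7.33 × 10⁸ ppt = 734 ppm.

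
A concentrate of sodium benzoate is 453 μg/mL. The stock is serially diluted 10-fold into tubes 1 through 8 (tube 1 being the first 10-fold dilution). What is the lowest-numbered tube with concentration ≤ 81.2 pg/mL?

Tube n has concentration 453 μg/mL / 10ⁿ.
Need 10ⁿ ≥ 453 μg/mL / 81.2 pg/mL = 5.58 × 10⁶, so n ≥ 6.75.
First such tube: n = 7.

tube 7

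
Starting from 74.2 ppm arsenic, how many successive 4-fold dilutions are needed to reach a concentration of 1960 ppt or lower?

Need 4ⁿ ≥ 3.79 × 10⁴, so n ≥ log(3.79 × 10⁴)/log(4) = 7.60.
Minimum whole steps: n = 8.

8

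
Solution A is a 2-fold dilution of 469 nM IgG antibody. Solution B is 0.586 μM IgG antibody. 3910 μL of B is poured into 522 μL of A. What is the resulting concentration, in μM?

0.545 μM

C_A = 469 nM / 2 = 234 nM.
C_B = 0.586 μM = 586 nM.
C_mix = (C_A·V_A + C_B·V_B)/(V_A + V_B) = (234×522 + 586×3910) / 4432 = 545 nM = 0.545 μM.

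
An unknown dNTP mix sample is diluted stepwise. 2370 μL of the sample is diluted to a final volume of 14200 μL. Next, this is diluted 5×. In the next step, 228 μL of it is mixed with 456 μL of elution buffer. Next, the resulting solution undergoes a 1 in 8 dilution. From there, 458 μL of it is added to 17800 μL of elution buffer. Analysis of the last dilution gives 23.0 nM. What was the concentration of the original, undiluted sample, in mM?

Overall dilution factor = 5.992 × 5 × 3 × 8 × 39.86 = 2.87 × 10⁴.
Original = 23.0 nM × 2.87 × 10⁴ = 6.59 × 10⁵ nM = 0.659 mM.

0.659 mM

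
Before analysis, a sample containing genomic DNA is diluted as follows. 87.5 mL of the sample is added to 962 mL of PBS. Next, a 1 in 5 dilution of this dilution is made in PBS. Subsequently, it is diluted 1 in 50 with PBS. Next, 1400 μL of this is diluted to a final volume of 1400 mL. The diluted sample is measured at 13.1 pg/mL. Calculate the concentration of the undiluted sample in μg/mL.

39.3 μg/mL

Overall dilution factor = 11.99 × 5 × 50 × 1000 = 3.00 × 10⁶.
Original = 13.1 pg/mL × 3.00 × 10⁶ = 3.93 × 10⁷ pg/mL = 39.3 μg/mL.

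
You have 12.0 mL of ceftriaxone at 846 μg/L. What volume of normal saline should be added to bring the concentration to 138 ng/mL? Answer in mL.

138 ng/mL = 138 μg/L.
V₂ = C₁V₁/C₂ = 846 × 12.0 / 138 = 73.6 mL.
Diluent to add = V₂ − V₁ = 73.6 − 12.0 = 61.6 mL.

61.6 mL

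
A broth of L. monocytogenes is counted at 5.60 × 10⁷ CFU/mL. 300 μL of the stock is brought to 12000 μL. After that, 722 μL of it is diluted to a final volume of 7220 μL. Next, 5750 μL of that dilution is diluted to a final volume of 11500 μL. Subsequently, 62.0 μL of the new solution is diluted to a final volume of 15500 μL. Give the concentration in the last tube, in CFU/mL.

280 CFU/mL

Overall dilution factor = 40 × 10 × 2 × 250 = 2.00 × 10⁵.
5.60 × 10⁷ CFU/mL / 2.00 × 10⁵ = 280 CFU/mL.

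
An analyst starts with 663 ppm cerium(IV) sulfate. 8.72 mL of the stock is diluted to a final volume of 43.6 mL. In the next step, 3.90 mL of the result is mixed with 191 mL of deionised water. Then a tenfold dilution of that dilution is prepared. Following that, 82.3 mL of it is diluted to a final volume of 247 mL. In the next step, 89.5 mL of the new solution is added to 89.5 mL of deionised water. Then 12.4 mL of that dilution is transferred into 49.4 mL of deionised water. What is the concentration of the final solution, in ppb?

8.87 ppb

Overall dilution factor = 5 × 49.97 × 10 × 3.001 × 2 × 4.984 = 7.47 × 10⁴.
663 ppm / 7.47 × 10⁴ = 8.87 × 10⁻³ ppm = 8.87 ppb.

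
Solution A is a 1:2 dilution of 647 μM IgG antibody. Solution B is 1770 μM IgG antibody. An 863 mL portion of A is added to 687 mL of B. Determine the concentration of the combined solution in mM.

0.965 mM

C_A = 647 μM / 2 = 324 μM.
C_mix = (C_A·V_A + C_B·V_B)/(V_A + V_B) = (324×863 + 1770×687) / 1550 = 965 μM = 0.965 mM.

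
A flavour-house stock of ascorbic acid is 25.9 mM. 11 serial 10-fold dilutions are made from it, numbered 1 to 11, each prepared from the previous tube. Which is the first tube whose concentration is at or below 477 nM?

Tube n has concentration 25.9 mM / 10ⁿ.
Need 10ⁿ ≥ 25.9 mM / 477 nM = 5.43 × 10⁴, so n ≥ 4.73.
First such tube: n = 5.

tube 5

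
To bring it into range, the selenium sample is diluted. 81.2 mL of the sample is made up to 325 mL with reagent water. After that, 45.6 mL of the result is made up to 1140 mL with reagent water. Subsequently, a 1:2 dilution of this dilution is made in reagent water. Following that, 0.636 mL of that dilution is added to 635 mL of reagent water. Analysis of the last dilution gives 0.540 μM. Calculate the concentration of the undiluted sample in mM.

108 mM

Overall dilution factor = 4.002 × 25 × 2 × 999.4 = 2.00 × 10⁵.
Original = 0.540 μM × 2.00 × 10⁵ = 1.08 × 10⁵ μM = 108 mM.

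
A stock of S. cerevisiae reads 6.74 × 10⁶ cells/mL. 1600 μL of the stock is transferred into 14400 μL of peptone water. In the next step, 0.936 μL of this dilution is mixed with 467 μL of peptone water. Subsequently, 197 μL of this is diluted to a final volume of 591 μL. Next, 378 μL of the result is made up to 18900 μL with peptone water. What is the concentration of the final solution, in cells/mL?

8.99 cells/mL

Overall dilution factor = 10 × 499.9 × 3 × 50 = 7.50 × 10⁵.
6.74 × 10⁶ cells/mL / 7.50 × 10⁵ = 8.99 cells/mL.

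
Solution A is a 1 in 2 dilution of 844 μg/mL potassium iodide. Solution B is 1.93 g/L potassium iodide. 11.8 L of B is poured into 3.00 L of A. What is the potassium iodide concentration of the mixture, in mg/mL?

C_A = 844 μg/mL / 2 = 422 μg/mL.
C_B = 1.93 g/L = 1930 μg/mL.
C_mix = (C_A·V_A + C_B·V_B)/(V_A + V_B) = (422×3.00 + 1930×11.8) / 14.80 = 1624 μg/mL = 1.62 mg/mL.

1.62 mg/mL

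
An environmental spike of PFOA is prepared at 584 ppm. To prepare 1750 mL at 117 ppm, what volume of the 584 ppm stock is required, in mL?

351 mL

V₁ = C₂V₂/C₁ = 117 × 1750 / 584 = 351 mL.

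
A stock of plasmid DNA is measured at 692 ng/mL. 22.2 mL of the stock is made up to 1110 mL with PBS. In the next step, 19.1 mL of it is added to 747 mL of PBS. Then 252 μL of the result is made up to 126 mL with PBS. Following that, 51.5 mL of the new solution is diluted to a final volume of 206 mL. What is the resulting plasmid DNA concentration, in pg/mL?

Overall dilution factor = 50 × 40.11 × 500 × 4 = 4.01 × 10⁶.
692 ng/mL / 4.01 × 10⁶ = 1.73 × 10⁻⁴ ng/mL = 0.173 pg/mL.

0.173 pg/mL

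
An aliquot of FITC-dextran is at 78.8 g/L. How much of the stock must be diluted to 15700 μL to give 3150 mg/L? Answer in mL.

0.628 mL

3150 mg/L = 3.15 g/L.
V₁ = C₂V₂/C₁ = 3.15 × 15700 / 78.8 = 628 μL = 0.628 mL.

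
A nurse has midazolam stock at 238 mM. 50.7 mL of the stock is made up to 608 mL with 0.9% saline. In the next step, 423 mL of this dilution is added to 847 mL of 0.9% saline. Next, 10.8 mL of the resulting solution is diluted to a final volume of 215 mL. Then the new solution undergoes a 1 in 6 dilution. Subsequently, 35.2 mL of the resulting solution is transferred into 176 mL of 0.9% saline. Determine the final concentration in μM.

Overall dilution factor = 11.99 × 3.002 × 19.91 × 6 × 6 = 2.58 × 10⁴.
238 mM / 2.58 × 10⁴ = 9.22 × 10⁻³ mM = 9.22 μM.

9.22 μM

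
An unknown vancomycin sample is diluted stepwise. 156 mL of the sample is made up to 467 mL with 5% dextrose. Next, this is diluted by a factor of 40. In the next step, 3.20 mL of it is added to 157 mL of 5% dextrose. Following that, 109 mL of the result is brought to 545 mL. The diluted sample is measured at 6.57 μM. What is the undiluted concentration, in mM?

Overall dilution factor = 2.994 × 40 × 50.06 × 5 = 3.00 × 10⁴.
Original = 6.57 μM × 3.00 × 10⁴ = 1.97 × 10⁵ μM = 197 mM.

197 mM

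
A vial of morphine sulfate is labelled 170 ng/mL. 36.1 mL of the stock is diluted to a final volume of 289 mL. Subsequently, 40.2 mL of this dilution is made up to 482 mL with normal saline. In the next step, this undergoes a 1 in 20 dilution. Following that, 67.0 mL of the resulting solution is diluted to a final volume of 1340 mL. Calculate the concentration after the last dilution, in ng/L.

Overall dilution factor = 8.006 × 11.99 × 20 × 20 = 3.84 × 10⁴.
170 ng/mL / 3.84 × 10⁴ = 4.43 × 10⁻³ ng/mL = 4.43 ng/L.

4.43 ng/L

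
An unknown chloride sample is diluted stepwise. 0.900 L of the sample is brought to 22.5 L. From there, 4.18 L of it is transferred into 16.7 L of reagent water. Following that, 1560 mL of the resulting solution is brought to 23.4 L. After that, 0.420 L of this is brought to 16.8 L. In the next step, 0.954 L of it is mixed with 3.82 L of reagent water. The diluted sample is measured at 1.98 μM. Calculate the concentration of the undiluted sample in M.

0.742 M

Overall dilution factor = 25 × 4.995 × 15 × 40 × 5.004 = 3.75 × 10⁵.
Original = 1.98 μM × 3.75 × 10⁵ = 7.42 × 10⁵ μM = 0.742 M.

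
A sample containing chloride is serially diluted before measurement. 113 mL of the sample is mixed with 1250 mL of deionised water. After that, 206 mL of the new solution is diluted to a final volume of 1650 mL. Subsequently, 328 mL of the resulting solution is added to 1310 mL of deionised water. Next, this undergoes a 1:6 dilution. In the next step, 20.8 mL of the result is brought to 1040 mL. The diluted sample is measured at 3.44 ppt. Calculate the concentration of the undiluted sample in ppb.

Overall dilution factor = 12.06 × 8.010 × 4.994 × 6 × 50 = 1.45 × 10⁵.
Original = 3.44 ppt × 1.45 × 10⁵ = 4.98 × 10⁵ ppt = 498 ppb.

498 ppb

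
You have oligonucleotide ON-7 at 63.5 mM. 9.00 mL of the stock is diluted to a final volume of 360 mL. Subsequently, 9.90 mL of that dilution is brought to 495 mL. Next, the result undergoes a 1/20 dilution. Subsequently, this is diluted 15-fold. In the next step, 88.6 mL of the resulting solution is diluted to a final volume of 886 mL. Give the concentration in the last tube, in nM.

Overall dilution factor = 40 × 50 × 20 × 15 × 10 = 6.00 × 10⁶.
63.5 mM / 6.00 × 10⁶ = 1.06 × 10⁻⁵ mM = 10.6 nM.

10.6 nM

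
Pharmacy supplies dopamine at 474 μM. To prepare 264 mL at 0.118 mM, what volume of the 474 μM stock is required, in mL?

0.118 mM = 118 μM.
V₁ = C₂V₂/C₁ = 118 × 264 / 474 = 65.7 mL.

65.7 mL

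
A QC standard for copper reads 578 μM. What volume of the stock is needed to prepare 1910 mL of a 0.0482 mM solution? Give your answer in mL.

0.0482 mM = 48.2 μM.
V₁ = C₂V₂/C₁ = 48.2 × 1910 / 578 = 159 mL.

159 mL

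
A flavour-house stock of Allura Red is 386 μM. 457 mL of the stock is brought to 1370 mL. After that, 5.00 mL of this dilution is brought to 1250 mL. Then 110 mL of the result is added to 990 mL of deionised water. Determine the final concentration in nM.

Overall dilution factor = 2.998 × 250 × 10 = 7495.
386 μM / 7495 = 0.0515 μM = 51.5 nM.

51.5 nM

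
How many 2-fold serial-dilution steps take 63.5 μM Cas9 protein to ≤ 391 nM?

Need 2ⁿ ≥ 162, so n ≥ log(162)/log(2) = 7.34.
Minimum whole steps: n = 8.

8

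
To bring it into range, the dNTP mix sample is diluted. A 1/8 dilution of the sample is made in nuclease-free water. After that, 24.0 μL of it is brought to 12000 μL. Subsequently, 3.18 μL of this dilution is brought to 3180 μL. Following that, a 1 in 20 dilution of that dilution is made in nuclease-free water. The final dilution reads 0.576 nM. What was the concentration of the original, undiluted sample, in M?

Overall dilution factor = 8 × 500 × 1000 × 20 = 8.00 × 10⁷.
Original = 0.576 nM × 8.00 × 10⁷ = 4.61 × 10⁷ nM = 0.0461 M.

0.0461 M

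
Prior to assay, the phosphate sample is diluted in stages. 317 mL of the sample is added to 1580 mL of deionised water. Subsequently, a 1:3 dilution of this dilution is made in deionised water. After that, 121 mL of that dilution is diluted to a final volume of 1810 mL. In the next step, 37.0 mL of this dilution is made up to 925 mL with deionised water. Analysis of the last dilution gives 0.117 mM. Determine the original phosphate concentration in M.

0.786 M

Overall dilution factor = 5.984 × 3 × 14.96 × 25 = 6714.
Original = 0.117 mM × 6714 = 786 mM = 0.786 M.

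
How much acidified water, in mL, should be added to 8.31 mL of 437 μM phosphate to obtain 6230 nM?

6230 nM = 6.23 μM.
V₂ = C₁V₁/C₂ = 437 × 8.31 / 6.23 = 583 mL.
Diluent to add = V₂ − V₁ = 583 − 8.31 = 575 mL.

575 mL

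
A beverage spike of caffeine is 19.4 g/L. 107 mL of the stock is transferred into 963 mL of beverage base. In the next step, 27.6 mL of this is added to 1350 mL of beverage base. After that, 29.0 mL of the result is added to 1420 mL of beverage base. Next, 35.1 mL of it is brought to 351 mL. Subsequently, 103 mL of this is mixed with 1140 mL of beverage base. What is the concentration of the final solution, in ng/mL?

Overall dilution factor = 10 × 49.91 × 49.97 × 10 × 12.07 = 3.01 × 10⁶.
19.4 g/L / 3.01 × 10⁶ = 6.45 × 10⁻⁶ g/L = 6.45 ng/mL.

6.45 ng/mL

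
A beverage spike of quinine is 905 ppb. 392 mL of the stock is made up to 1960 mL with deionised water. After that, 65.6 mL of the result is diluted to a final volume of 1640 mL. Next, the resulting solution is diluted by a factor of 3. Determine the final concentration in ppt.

Overall dilution factor = 5 × 25 × 3 = 375.
905 ppb / 375 = 2.41 ppb = 2410 ppt.

2410 ppt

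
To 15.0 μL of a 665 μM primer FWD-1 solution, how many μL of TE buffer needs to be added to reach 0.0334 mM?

284 μL

0.0334 mM = 33.4 μM.
V₂ = C₁V₁/C₂ = 665 × 15.0 / 33.4 = 299 μL.
Diluent to add = V₂ − V₁ = 299 − 15.0 = 284 μL.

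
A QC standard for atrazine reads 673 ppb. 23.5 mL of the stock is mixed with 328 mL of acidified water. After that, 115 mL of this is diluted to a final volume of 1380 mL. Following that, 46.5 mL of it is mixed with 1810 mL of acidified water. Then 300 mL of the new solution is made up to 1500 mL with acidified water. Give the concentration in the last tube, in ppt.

18.8 ppt

Overall dilution factor = 14.96 × 12 × 39.92 × 5 = 3.58 × 10⁴.
673 ppb / 3.58 × 10⁴ = 0.0188 ppb = 18.8 ppt.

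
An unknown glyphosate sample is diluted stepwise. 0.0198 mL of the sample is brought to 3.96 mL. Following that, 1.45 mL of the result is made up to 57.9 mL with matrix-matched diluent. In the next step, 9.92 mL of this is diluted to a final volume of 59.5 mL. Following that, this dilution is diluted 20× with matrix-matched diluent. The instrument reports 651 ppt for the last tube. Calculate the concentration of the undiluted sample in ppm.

624 ppm

Overall dilution factor = 200 × 39.93 × 5.998 × 20 = 9.58 × 10⁵.
Original = 651 ppt × 9.58 × 10⁵ = 6.24 × 10⁸ ppt = 624 ppm.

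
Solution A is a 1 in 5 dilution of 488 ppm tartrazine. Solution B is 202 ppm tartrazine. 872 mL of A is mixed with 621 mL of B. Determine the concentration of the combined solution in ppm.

C_A = 488 ppm / 5 = 97.6 ppm.
C_mix = (C_A·V_A + C_B·V_B)/(V_A + V_B) = (97.6×872 + 202×621) / 1493 = 141 ppm.

141 ppm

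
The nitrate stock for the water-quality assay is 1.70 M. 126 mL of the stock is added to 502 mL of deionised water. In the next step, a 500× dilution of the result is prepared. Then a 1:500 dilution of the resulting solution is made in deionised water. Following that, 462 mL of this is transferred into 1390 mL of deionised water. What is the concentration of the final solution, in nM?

340 nM

Overall dilution factor = 4.984 × 500 × 500 × 4.009 = 4.99 × 10⁶.
1.70 M / 4.99 × 10⁶ = 3.40 × 10⁻⁷ M = 340 nM.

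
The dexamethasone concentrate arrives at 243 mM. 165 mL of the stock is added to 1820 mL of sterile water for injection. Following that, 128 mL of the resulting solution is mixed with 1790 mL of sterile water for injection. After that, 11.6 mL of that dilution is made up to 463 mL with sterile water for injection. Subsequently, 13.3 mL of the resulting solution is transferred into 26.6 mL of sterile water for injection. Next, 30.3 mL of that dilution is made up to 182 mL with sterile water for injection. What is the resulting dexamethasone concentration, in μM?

Overall dilution factor = 12.03 × 14.98 × 39.91 × 3 × 6.007 = 1.30 × 10⁵.
243 mM / 1.30 × 10⁵ = 1.87 × 10⁻³ mM = 1.87 μM.

1.87 μM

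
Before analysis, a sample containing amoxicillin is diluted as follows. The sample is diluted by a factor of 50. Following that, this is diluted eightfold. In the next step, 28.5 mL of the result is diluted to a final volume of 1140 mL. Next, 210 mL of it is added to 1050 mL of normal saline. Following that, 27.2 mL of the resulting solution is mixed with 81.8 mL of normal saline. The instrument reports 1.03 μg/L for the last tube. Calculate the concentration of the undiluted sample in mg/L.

396 mg/L

Overall dilution factor = 50 × 8 × 40 × 6 × 4.007 = 3.85 × 10⁵.
Original = 1.03 μg/L × 3.85 × 10⁵ = 3.96 × 10⁵ μg/L = 396 mg/L.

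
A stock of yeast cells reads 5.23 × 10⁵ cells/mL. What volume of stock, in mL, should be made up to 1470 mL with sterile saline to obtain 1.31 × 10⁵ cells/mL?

368 mL

V₁ = C₂V₂/C₁ = 1.31 × 10⁵ × 1470 / 5.23 × 10⁵ = 368 mL.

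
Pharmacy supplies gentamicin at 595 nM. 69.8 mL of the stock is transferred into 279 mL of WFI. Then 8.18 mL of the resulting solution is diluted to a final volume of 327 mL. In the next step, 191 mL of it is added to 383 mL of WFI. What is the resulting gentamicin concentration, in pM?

991 pM

Overall dilution factor = 4.997 × 39.98 × 3.005 = 600.
595 nM / 600 = 0.991 nM = 991 pM.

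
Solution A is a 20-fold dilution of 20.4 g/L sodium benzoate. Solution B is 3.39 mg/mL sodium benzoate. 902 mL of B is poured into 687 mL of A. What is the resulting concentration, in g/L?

C_A = 20.4 g/L / 20 = 1.02 g/L.
C_B = 3.39 mg/mL = 3.39 g/L.
C_mix = (C_A·V_A + C_B·V_B)/(V_A + V_B) = (1.02×687 + 3.39×902) / 1589 = 2.37 g/L.

2.37 g/L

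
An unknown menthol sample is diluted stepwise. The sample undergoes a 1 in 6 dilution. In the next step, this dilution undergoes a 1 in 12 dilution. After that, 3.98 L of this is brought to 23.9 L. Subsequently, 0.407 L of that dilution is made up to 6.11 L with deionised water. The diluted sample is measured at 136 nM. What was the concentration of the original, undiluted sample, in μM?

Overall dilution factor = 6 × 12 × 6.005 × 15.01 = 6491.
Original = 136 nM × 6491 = 8.83 × 10⁵ nM = 883 μM.

883 μM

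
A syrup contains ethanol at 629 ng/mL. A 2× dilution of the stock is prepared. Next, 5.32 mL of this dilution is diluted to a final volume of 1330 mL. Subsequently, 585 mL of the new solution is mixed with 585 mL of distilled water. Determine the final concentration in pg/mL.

629 pg/mL

Overall dilution factor = 2 × 250 × 2 = 1000.
629 ng/mL / 1000 = 0.629 ng/mL = 629 pg/mL.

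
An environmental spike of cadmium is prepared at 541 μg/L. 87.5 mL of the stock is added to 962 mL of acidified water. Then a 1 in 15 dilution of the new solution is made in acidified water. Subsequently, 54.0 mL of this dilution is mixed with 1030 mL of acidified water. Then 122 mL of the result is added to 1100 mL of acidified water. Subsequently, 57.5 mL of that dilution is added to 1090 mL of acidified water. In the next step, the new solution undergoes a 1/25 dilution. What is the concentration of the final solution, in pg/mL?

0.0300 pg/mL

Overall dilution factor = 11.99 × 15 × 20.07 × 10.02 × 19.96 × 25 = 1.80 × 10⁷.
541 μg/L / 1.80 × 10⁷ = 3.00 × 10⁻⁵ μg/L = 0.0300 pg/mL.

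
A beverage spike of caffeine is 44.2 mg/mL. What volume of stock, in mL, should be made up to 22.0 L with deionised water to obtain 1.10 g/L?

548 mL

1.10 g/L = 1.10 mg/mL.
V₁ = C₂V₂/C₁ = 1.10 × 22.0 / 44.2 = 0.548 L = 548 mL.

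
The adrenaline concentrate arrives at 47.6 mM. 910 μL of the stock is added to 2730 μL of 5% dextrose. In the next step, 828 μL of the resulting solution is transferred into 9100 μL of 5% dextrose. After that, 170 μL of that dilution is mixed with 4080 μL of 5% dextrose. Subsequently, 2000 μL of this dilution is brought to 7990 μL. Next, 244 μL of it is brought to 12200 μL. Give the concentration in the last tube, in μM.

0.199 μM

Overall dilution factor = 4 × 11.99 × 25 × 3.995 × 50 = 2.40 × 10⁵.
47.6 mM / 2.40 × 10⁵ = 1.99 × 10⁻⁴ mM = 0.199 μM.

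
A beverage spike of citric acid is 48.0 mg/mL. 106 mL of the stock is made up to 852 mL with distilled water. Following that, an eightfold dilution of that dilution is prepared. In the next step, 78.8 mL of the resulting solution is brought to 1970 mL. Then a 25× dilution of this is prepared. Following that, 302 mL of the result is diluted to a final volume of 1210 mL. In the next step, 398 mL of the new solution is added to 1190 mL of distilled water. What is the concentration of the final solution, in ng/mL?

74.7 ng/mL

Overall dilution factor = 8.038 × 8 × 25 × 25 × 4.007 × 3.990 = 6.42 × 10⁵.
48.0 mg/mL / 6.42 × 10⁵ = 7.47 × 10⁻⁵ mg/mL = 74.7 ng/mL.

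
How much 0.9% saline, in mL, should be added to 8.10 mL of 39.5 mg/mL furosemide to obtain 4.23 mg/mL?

V₂ = C₁V₁/C₂ = 39.5 × 8.10 / 4.23 = 75.6 mL.
Diluent to add = V₂ − V₁ = 75.6 − 8.10 = 67.5 mL.

67.5 mL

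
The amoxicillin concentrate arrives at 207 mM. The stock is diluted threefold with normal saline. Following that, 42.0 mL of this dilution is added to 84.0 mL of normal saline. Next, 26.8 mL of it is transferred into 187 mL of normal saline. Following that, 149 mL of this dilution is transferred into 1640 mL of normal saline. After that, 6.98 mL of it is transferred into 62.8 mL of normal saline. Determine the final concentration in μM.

24.0 μM

Overall dilution factor = 3 × 3 × 7.978 × 12.01 × 9.997 = 8618.
207 mM / 8618 = 0.0240 mM = 24.0 μM.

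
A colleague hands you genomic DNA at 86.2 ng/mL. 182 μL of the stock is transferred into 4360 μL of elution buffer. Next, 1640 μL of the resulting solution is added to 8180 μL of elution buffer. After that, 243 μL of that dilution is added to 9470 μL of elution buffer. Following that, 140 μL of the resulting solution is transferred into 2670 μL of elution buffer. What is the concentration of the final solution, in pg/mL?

Overall dilution factor = 24.96 × 5.988 × 39.97 × 20.07 = 1.20 × 10⁵.
86.2 ng/mL / 1.20 × 10⁵ = 7.19 × 10⁻⁴ ng/mL = 0.719 pg/mL.

0.719 pg/mL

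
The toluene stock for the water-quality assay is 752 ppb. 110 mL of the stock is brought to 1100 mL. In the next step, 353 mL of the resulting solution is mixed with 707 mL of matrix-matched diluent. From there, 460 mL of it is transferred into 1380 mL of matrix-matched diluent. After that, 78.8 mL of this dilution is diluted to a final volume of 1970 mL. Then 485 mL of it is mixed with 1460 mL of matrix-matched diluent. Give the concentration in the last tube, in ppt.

62.4 ppt

Overall dilution factor = 10 × 3.003 × 4 × 25 × 4.010 = 1.20 × 10⁴.
752 ppb / 1.20 × 10⁴ = 0.0624 ppb = 62.4 ppt.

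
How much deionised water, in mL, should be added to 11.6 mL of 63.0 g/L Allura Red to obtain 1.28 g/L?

V₂ = C₁V₁/C₂ = 63.0 × 11.6 / 1.28 = 571 mL.
Diluent to add = V₂ − V₁ = 571 − 11.6 = 559 mL.

559 mL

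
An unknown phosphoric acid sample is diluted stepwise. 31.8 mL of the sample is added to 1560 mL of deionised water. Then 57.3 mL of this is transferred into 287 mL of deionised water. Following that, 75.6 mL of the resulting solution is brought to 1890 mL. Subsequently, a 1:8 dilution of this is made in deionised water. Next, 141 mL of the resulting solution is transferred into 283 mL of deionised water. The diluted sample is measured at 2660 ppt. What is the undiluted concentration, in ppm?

481 ppm

Overall dilution factor = 50.06 × 6.009 × 25 × 8 × 3.007 = 1.81 × 10⁵.
Original = 2660 ppt × 1.81 × 10⁵ = 4.81 × 10⁸ ppt = 481 ppm.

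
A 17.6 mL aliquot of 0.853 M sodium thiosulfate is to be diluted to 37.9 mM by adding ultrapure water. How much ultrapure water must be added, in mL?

37.9 mM = 0.0379 M.
V₂ = C₁V₁/C₂ = 0.853 × 17.6 / 0.0379 = 396 mL.
Diluent to add = V₂ − V₁ = 396 − 17.6 = 379 mL.

379 mL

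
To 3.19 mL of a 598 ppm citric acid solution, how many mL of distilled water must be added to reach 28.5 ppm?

63.7 mL

V₂ = C₁V₁/C₂ = 598 × 3.19 / 28.5 = 66.9 mL.
Diluent to add = V₂ − V₁ = 66.9 − 3.19 = 63.7 mL.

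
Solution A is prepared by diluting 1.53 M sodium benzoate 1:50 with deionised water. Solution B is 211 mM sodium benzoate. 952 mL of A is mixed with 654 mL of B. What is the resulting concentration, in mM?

104 mM

C_A = 1.53 M / 50 = 0.0306 M.
C_B = 211 mM = 0.211 M.
C_mix = (C_A·V_A + C_B·V_B)/(V_A + V_B) = (0.0306×952 + 0.211×654) / 1606 = 0.104 M = 104 mM.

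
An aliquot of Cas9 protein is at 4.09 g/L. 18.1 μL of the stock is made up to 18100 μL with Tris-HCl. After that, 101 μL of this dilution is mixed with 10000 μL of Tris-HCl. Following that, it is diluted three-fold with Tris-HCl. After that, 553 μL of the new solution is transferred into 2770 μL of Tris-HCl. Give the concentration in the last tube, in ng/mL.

2.27 ng/mL

Overall dilution factor = 1000 × 100.0 × 3 × 6.009 = 1.80 × 10⁶.
4.09 g/L / 1.80 × 10⁶ = 2.27 × 10⁻⁶ g/L = 2.27 ng/mL.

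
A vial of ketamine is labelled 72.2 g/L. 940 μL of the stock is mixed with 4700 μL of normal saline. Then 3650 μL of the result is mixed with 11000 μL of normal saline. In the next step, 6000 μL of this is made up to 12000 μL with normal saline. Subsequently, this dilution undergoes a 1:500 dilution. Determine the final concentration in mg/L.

Overall dilution factor = 6 × 4.014 × 2 × 500 = 2.41 × 10⁴.
72.2 g/L / 2.41 × 10⁴ = 3.00 × 10⁻³ g/L = 3.00 mg/L.

3.00 mg/L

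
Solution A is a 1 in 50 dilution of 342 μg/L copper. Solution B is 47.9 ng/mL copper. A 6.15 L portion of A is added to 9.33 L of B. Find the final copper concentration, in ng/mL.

31.6 ng/mL

C_A = 342 μg/L / 50 = 6.84 μg/L.
C_B = 47.9 ng/mL = 47.9 μg/L.
C_mix = (C_A·V_A + C_B·V_B)/(V_A + V_B) = (6.84×6.15 + 47.9×9.33) / 15.48 = 31.6 μg/L = 31.6 ng/mL.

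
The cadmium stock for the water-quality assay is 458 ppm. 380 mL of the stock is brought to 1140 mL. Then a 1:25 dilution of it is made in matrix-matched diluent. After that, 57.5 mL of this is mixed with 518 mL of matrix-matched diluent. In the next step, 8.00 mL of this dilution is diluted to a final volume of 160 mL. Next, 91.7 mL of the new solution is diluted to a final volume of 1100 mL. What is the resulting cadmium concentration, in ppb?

2.54 ppb

Overall dilution factor = 3 × 25 × 10.01 × 20 × 12.00 = 1.80 × 10⁵.
458 ppm / 1.80 × 10⁵ = 2.54 × 10⁻³ ppm = 2.54 ppb.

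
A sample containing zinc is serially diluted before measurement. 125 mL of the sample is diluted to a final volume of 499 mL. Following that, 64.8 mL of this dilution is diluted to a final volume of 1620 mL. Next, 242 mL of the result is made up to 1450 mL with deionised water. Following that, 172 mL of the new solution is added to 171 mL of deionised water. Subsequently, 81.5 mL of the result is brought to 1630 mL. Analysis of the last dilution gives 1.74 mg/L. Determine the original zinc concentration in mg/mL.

41.5 mg/mL

Overall dilution factor = 3.992 × 25 × 5.992 × 1.994 × 20 = 2.38 × 10⁴.
Original = 1.74 mg/L × 2.38 × 10⁴ = 4.15 × 10⁴ mg/L = 41.5 mg/mL.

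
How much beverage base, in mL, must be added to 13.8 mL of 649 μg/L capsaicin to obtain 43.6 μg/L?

V₂ = C₁V₁/C₂ = 649 × 13.8 / 43.6 = 205 mL.
Diluent to add = V₂ − V₁ = 205 − 13.8 = 192 mL.

192 mL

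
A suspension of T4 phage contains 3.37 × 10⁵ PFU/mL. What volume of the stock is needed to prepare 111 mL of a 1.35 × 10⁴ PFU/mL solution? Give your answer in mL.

V₁ = C₂V₂/C₁ = 1.35 × 10⁴ × 111 / 3.37 × 10⁵ = 4.45 mL.

4.45 mL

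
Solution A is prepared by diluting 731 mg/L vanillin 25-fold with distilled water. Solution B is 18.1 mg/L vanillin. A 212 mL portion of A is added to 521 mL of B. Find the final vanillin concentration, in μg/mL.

21.3 μg/mL

C_A = 731 mg/L / 25 = 29.2 mg/L.
C_mix = (C_A·V_A + C_B·V_B)/(V_A + V_B) = (29.2×212 + 18.1×521) / 733.0 = 21.3 mg/L = 21.3 μg/mL.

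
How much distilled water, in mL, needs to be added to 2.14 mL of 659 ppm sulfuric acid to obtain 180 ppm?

V₂ = C₁V₁/C₂ = 659 × 2.14 / 180 = 7.83 mL.
Diluent to add = V₂ − V₁ = 7.83 − 2.14 = 5.69 mL.

5.69 mL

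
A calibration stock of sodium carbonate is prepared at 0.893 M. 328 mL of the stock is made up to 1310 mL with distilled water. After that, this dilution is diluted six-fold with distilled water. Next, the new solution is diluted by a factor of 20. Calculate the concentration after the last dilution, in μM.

Overall dilution factor = 3.994 × 6 × 20 = 479.
0.893 M / 479 = 1.86 × 10⁻³ M = 1860 μM.

1860 μM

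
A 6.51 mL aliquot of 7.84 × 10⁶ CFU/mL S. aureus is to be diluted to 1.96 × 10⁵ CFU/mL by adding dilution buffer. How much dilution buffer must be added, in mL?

254 mL

V₂ = C₁V₁/C₂ = 7.84 × 10⁶ × 6.51 / 1.96 × 10⁵ = 260 mL.
Diluent to add = V₂ − V₁ = 260 − 6.51 = 254 mL.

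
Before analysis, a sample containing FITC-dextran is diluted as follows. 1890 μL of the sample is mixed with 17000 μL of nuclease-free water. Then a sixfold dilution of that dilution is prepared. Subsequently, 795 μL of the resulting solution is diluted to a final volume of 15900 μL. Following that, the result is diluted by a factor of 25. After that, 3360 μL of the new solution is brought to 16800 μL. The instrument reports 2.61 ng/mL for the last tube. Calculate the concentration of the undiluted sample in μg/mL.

Overall dilution factor = 9.995 × 6 × 20 × 25 × 5 = 1.50 × 10⁵.
Original = 2.61 ng/mL × 1.50 × 10⁵ = 3.91 × 10⁵ ng/mL = 391 μg/mL.

391 μg/mL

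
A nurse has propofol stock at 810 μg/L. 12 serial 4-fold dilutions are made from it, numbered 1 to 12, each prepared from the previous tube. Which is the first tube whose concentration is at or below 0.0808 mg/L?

Tube n has concentration 810 μg/L / 4ⁿ.
Need 4ⁿ ≥ 810 μg/L / 0.0808 mg/L = 10.0, so n ≥ 1.66.
First such tube: n = 2.

tube 2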